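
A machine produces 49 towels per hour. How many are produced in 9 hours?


Production rate: 49 towels per hour
Time: 9 hours
Total: 49 x 9 = 441 towels

441 towels


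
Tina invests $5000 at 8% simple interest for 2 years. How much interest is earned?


Use the formula I = P x R x T / 100
P x R x T = 5000 x 8 x 2 = 80000
I = 80000 / 100 = $800

$800


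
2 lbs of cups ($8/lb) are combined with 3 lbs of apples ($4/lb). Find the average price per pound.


Cost of cups:
2 x $8 = $16
Cost of apples:
3 x $4 = $12
Total cost: $16 + $12 = $28
Total weight: 5 lbs
Average: $28 / 5 = $5.60/lb

$5.60/lb


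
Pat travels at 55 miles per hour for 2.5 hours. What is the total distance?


Use the formula: distance = speed x time
Speed = 55 mph, Time = 2.5 hours
55 x 2.5 = 137.5 miles

137.5 miles


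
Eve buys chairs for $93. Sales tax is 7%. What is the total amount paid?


Calculate the tax:
7% of $93 = $6.51
Add tax to price:
$93 + $6.51 = $99.51

$99.51


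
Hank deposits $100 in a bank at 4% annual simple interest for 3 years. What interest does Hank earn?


Use the formula I = P x R x T / 100
P x R x T = 100 x 4 x 3 = 1200
I = 1200 / 100 = $12

$12


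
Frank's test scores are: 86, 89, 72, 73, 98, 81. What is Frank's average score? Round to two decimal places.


Add the scores:
86 + 89 + 72 + 73 + 98 + 81 = 499
Divide by the number of tests:
499 / 6 = 83.1666... ≈ 83.17

83.17


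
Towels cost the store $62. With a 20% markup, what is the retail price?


Calculate the markup amount:
20% of $62 = $12.40
Add to cost:
$62 + $12.40 = $74.40

$74.40


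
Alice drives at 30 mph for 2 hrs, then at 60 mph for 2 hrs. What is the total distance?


Leg 1 distance:
30 x 2 = 60 miles
Leg 2 distance:
60 x 2 = 120 miles
Total distance:
60 + 120 = 180 miles

180 miles


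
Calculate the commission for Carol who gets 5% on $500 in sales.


Convert rate to decimal:
5% = 0.05
Multiply by sales:
$500 x 0.05 = $25

$25


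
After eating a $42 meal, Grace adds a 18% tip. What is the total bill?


Calculate the tip:
18% of $42 = $7.56
Add tip to meal cost:
$42 + $7.56 = $49.56

$49.56


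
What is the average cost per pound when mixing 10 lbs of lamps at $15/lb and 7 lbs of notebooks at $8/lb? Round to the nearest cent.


Cost of lamps:
10 x $15 = $150
Cost of notebooks:
7 x $8 = $56
Total cost: $150 + $56 = $206
Total weight: 17 lbs
Average: $206 / 17 = $12.1176... ≈ $12.12/lb

$12.12/lb


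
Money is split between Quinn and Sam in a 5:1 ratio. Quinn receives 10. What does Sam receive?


Find the multiplier:
10 / 5 = 2
Apply to Sam's share:
1 x 2 = 2

2


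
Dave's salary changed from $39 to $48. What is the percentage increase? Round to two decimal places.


Find the absolute change:
|48 - 39| = 9
Divide by original and multiply by 100:
9 / 39 x 100 = 23.0769...% ≈ 23.08%

23.08%


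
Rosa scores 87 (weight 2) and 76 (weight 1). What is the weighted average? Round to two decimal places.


Weighted sum:
2 x 87 + 1 x 76 = 250
Total weight:
2 + 1 = 3
Weighted average:
250 / 3 = 83.3333... ≈ 83.33

83.33


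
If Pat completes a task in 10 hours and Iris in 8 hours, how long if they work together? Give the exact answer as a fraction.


Pat's rate: 1/10 of the job per hour
Iris's rate: 1/8 of the job per hour
Combined rate: 1/10 + 1/8 = 9/40 per hour
Time = 1 / (9/40) = 40/9 hours (≈ 4.44 hours)

40/9 hours


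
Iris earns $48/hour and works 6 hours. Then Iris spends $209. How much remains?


Calculate earnings:
6 x $48 = $288
Subtract spending:
$288 - $209 = $79

$79


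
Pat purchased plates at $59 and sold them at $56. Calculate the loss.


Selling price = $56
Cost price = $59
Loss = cost price - selling price:
Loss = $59 - $56 = $3

$3


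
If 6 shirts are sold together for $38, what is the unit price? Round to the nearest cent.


Total cost: $38
Number of items: 6
Unit price: $38 / 6 = $6.3333... ≈ $6.33

$6.33


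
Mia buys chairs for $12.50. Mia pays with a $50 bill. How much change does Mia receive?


Start with the amount paid:
$50
Subtract the price:
$50 - $12.50 = $37.50

$37.50


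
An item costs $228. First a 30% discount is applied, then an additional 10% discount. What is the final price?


First discount:
30% of $228 = $68.40
Price after first discount:
$228 - $68.40 = $159.60
Second discount:
10% of $159.60 = $15.96
Final price:
$159.60 - $15.96 = $143.64

$143.64


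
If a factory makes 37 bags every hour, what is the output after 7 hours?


Production rate: 37 bags per hour
Time: 7 hours
Total: 37 x 7 = 259 bags

259 bags


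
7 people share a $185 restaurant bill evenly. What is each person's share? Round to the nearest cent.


Total bill: $185
Number of people: 7
Each pays: $185 / 7 = $26.4285... ≈ $26.43

$26.43


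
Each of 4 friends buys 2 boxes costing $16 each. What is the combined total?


Cost per person:
2 x $16 = $32
Group total:
4 x $32 = $128

$128


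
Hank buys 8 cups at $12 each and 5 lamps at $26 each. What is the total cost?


Cost of cups:
8 x $12 = $96
Cost of lamps:
5 x $26 = $130
Add both:
$96 + $130 = $226

$226


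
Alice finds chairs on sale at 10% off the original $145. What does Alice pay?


Calculate the discount amount:
10% of $145 = $14.50
Subtract from original:
$145 - $14.50 = $130.50

$130.50


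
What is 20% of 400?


Convert percentage to decimal:
20% = 0.2
Multiply:
400 x 0.2 = 80

80


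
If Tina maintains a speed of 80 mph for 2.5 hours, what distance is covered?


Use the formula: distance = speed x time
Speed = 80 mph, Time = 2.5 hours
80 x 2.5 = 200 miles

200 miles


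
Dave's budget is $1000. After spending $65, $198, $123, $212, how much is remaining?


Add up expenses:
$65 + $198 + $123 + $212 = $598
Subtract from budget:
$1000 - $598 = $402

$402


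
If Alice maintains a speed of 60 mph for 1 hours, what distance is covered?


Use the formula: distance = speed x time
Speed = 60 mph, Time = 1 hours
60 x 1 = 60 miles

60 miles


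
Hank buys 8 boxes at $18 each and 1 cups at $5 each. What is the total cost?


Cost of boxes:
8 x $18 = $144
Cost of cups:
1 x $5 = $5
Add both:
$144 + $5 = $149

$149


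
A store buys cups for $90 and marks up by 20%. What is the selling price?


Calculate the markup amount:
20% of $90 = $18
Add to cost:
$90 + $18 = $108

$108


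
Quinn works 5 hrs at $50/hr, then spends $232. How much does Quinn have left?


Calculate earnings:
5 x $50 = $250
Subtract spending:
$250 - $232 = $18

$18


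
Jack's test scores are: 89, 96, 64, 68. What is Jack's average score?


Add the scores:
89 + 96 + 64 + 68 = 317
Divide by the number of tests:
317 / 4 = 79.25

79.25


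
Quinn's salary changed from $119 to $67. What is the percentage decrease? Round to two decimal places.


Find the absolute change:
|67 - 119| = 52
Divide by original and multiply by 100:
52 / 119 x 100 = 43.6974...% ≈ 43.7%

43.7%


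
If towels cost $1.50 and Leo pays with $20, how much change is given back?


Start with the amount paid:
$20
Subtract the price:
$20 - $1.50 = $18.50

$18.50


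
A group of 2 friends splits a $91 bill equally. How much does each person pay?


Total bill: $91
Number of people: 2
Each pays: $91 / 2 = $45.50

$45.50


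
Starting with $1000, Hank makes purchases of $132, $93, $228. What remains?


Add up expenses:
$132 + $93 + $228 = $453
Subtract from budget:
$1000 - $453 = $547

$547


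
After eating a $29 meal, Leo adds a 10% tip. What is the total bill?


Calculate the tip:
10% of $29 = $2.90
Add tip to meal cost:
$29 + $2.90 = $31.90

$31.90


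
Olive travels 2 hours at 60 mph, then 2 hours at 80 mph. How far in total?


Leg 1 distance:
60 x 2 = 120 miles
Leg 2 distance:
80 x 2 = 160 miles
Total distance:
120 + 160 = 280 miles

280 miles


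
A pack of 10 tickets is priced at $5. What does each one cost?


Total cost: $5
Number of items: 10
Unit price: $5 / 10 = $0.50

$0.50


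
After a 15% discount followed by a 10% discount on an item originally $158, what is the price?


First discount:
15% of $158 = $23.70
Price after first discount:
$158 - $23.70 = $134.30
Second discount:
10% of $134.30 = $13.43
Final price:
$134.30 - $13.43 = $120.87

$120.87


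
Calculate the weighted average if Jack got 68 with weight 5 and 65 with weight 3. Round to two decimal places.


Weighted sum:
5 x 68 + 3 x 65 = 535
Total weight:
5 + 3 = 8
Weighted average:
535 / 8 = 66.875 ≈ 66.88

66.88


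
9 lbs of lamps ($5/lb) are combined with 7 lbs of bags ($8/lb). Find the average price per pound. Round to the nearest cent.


Cost of lamps:
9 x $5 = $45
Cost of bags:
7 x $8 = $56
Total cost: $45 + $56 = $101
Total weight: 16 lbs
Average: $101 / 16 = $6.3125 ≈ $6.31/lb

$6.31/lb


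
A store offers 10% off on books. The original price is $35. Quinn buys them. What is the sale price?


Calculate the discount amount:
10% of $35 = $3.50
Subtract from original:
$35 - $3.50 = $31.50

$31.50


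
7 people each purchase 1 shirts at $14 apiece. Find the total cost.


Cost per person:
1 x $14 = $14
Group total:
7 x $14 = $98

$98


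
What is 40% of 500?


Convert percentage to decimal:
40% = 0.4
Multiply:
500 x 0.4 = 200

200


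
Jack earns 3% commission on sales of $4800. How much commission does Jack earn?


Convert rate to decimal:
3% = 0.03
Multiply by sales:
$4800 x 0.03 = $144

$144


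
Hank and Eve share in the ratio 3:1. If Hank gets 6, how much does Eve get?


Find the multiplier:
6 / 3 = 2
Apply to Eve's share:
1 x 2 = 2

2


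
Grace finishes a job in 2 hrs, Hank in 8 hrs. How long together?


Grace's rate: 1/2 of the job per hour
Hank's rate: 1/8 of the job per hour
Combined rate: 1/2 + 1/8 = 5/8 per hour
Time = 1 / (5/8) = 8/5 = 1.6 hours

1.6 hours


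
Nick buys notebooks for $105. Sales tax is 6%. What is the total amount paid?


Calculate the tax:
6% of $105 = $6.30
Add tax to price:
$105 + $6.30 = $111.30

$111.30


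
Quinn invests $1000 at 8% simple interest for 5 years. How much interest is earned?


Use the formula I = P x R x T / 100
P x R x T = 1000 x 8 x 5 = 40000
I = 40000 / 100 = $400

$400


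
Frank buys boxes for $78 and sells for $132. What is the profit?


Selling price = $132
Cost price = $78
Profit = selling price - cost price:
Profit = $132 - $78 = $54

$54


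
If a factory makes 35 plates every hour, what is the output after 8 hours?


Production rate: 35 plates per hour
Time: 8 hours
Total: 35 x 8 = 280 plates

280 plates


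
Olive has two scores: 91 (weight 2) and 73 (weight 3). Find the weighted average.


Weighted sum:
2 x 91 + 3 x 73 = 401
Total weight:
2 + 3 = 5
Weighted average:
401 / 5 = 80.2

80.2


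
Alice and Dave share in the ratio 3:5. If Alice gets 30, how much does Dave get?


Find the multiplier:
30 / 3 = 10
Apply to Dave's share:
5 x 10 = 50

50


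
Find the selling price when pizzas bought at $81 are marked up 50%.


Calculate the markup amount:
50% of $81 = $40.50
Add to cost:
$81 + $40.50 = $121.50

$121.50


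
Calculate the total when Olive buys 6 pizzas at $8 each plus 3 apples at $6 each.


Cost of pizzas:
6 x $8 = $48
Cost of apples:
3 x $6 = $18
Add both:
$48 + $18 = $66

$66


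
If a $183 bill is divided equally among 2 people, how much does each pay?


Total bill: $183
Number of people: 2
Each pays: $183 / 2 = $91.50

$91.50


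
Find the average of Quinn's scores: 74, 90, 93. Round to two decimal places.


Add the scores:
74 + 90 + 93 = 257
Divide by the number of tests:
257 / 3 = 85.6666... ≈ 85.67

85.67


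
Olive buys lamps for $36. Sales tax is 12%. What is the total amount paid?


Calculate the tax:
12% of $36 = $4.32
Add tax to price:
$36 + $4.32 = $40.32

$40.32


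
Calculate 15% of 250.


Convert percentage to decimal:
15% = 0.15
Multiply:
250 x 0.15 = 37.5

37.5


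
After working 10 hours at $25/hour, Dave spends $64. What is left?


Calculate earnings:
10 x $25 = $250
Subtract spending:
$250 - $64 = $186

$186


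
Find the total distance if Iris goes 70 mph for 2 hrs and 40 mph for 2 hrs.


Leg 1 distance:
70 x 2 = 140 miles
Leg 2 distance:
40 x 2 = 80 miles
Total distance:
140 + 80 = 220 miles

220 miles


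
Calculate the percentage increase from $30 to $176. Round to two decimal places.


Find the absolute change:
|176 - 30| = 146
Divide by original and multiply by 100:
146 / 30 x 100 = 486.6666...% ≈ 486.67%

486.67%


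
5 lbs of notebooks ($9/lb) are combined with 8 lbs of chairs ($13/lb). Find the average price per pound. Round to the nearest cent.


Cost of notebooks:
5 x $9 = $45
Cost of chairs:
8 x $13 = $104
Total cost: $45 + $104 = $149
Total weight: 13 lbs
Average: $149 / 13 = $11.4615... ≈ $11.46/lb

$11.46/lb


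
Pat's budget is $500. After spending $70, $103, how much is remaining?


Add up expenses:
$70 + $103 = $173
Subtract from budget:
$500 - $173 = $327

$327


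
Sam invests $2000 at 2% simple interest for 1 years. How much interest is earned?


Use the formula I = P x R x T / 100
P x R x T = 2000 x 2 x 1 = 4000
I = 4000 / 100 = $40

$40


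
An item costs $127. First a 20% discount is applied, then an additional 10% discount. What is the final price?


First discount:
20% of $127 = $25.40
Price after first discount:
$127 - $25.40 = $101.60
Second discount:
10% of $101.60 = $10.16
Final price:
$101.60 - $10.16 = $91.44

$91.44


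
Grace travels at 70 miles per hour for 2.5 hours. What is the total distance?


Use the formula: distance = speed x time
Speed = 70 mph, Time = 2.5 hours
70 x 2.5 = 175 miles

175 miles


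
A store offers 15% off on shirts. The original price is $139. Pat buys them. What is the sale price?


Calculate the discount amount:
15% of $139 = $20.85
Subtract from original:
$139 - $20.85 = $118.15

$118.15


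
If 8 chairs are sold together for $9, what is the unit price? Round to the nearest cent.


Total cost: $9
Number of items: 8
Unit price: $9 / 8 = $1.125 ≈ $1.13

$1.13


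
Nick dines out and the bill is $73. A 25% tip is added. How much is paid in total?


Calculate the tip:
25% of $73 = $18.25
Add tip to meal cost:
$73 + $18.25 = $91.25

$91.25


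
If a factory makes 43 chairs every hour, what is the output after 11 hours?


Production rate: 43 chairs per hour
Time: 11 hours
Total: 43 x 11 = 473 chairs

473 chairs


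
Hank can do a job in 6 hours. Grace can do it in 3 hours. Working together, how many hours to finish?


Hank's rate: 1/6 of the job per hour
Grace's rate: 1/3 of the job per hour
Combined rate: 1/6 + 1/3 = 1/2 per hour
Time = 1 / (1/2) = 2 hours

2 hours


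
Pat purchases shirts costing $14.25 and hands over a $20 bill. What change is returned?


Start with the amount paid:
$20
Subtract the price:
$20 - $14.25 = $5.75

$5.75


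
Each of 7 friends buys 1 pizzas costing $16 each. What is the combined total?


Cost per person:
1 x $16 = $16
Group total:
7 x $16 = $112

$112


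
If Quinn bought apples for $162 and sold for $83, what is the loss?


Selling price = $83
Cost price = $162
Loss = cost price - selling price:
Loss = $162 - $83 = $79

$79


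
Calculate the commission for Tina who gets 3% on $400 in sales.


Convert rate to decimal:
3% = 0.03
Multiply by sales:
$400 x 0.03 = $12

$12


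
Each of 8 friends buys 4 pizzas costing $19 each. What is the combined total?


Cost per person:
4 x $19 = $76
Group total:
8 x $76 = $608

$608


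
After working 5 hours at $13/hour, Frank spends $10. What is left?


Calculate earnings:
5 x $13 = $65
Subtract spending:
$65 - $10 = $55

$55


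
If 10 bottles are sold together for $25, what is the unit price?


Total cost: $25
Number of items: 10
Unit price: $25 / 10 = $2.50

$2.50


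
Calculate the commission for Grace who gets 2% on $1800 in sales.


Convert rate to decimal:
2% = 0.02
Multiply by sales:
$1800 x 0.02 = $36

$36


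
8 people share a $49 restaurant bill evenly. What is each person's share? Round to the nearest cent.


Total bill: $49
Number of people: 8
Each pays: $49 / 8 = $6.125 ≈ $6.13

$6.13


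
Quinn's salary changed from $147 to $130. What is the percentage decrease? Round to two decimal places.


Find the absolute change:
|130 - 147| = 17
Divide by original and multiply by 100:
17 / 147 x 100 = 11.5646...% ≈ 11.56%

11.56%


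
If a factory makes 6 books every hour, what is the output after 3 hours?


Production rate: 6 books per hour
Time: 3 hours
Total: 6 x 3 = 18 books

18 books


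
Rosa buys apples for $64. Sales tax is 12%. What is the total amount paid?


Calculate the tax:
12% of $64 = $7.68
Add tax to price:
$64 + $7.68 = $71.68

$71.68


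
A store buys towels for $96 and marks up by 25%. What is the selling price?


Calculate the markup amount:
25% of $96 = $24
Add to cost:
$96 + $24 = $120

$120


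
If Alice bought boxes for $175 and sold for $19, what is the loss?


Selling price = $19
Cost price = $175
Loss = cost price - selling price:
Loss = $175 - $19 = $156

$156


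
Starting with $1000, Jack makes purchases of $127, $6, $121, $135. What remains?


Add up expenses:
$127 + $6 + $121 + $135 = $389
Subtract from budget:
$1000 - $389 = $611

$611


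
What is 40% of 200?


Convert percentage to decimal:
40% = 0.4
Multiply:
200 x 0.4 = 80

80


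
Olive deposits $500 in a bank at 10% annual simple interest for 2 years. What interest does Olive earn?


Use the formula I = P x R x T / 100
P x R x T = 500 x 10 x 2 = 10000
I = 10000 / 100 = $100

$100


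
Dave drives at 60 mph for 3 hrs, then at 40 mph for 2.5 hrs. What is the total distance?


Leg 1 distance:
60 x 3 = 180 miles
Leg 2 distance:
40 x 2.5 = 100 miles
Total distance:
180 + 100 = 280 miles

280 miles


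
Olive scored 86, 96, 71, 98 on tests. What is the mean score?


Add the scores:
86 + 96 + 71 + 98 = 351
Divide by the number of tests:
351 / 4 = 87.75

87.75


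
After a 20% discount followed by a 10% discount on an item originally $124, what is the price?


First discount:
20% of $124 = $24.80
Price after first discount:
$124 - $24.80 = $99.20
Second discount:
10% of $99.20 = $9.92
Final price:
$99.20 - $9.92 = $89.28

$89.28


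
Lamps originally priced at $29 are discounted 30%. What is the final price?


Calculate the discount amount:
30% of $29 = $8.70
Subtract from original:
$29 - $8.70 = $20.30

$20.30


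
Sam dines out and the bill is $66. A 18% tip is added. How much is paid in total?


Calculate the tip:
18% of $66 = $11.88
Add tip to meal cost:
$66 + $11.88 = $77.88

$77.88


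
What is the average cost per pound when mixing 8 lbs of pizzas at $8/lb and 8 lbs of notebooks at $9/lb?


Cost of pizzas:
8 x $8 = $64
Cost of notebooks:
8 x $9 = $72
Total cost: $64 + $72 = $136
Total weight: 16 lbs
Average: $136 / 16 = $8.50/lb

$8.50/lb


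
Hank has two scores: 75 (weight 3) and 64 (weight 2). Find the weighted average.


Weighted sum:
3 x 75 + 2 x 64 = 353
Total weight:
3 + 2 = 5
Weighted average:
353 / 5 = 70.6

70.6


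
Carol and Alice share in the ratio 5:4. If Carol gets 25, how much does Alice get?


Find the multiplier:
25 / 5 = 5
Apply to Alice's share:
4 x 5 = 20

20


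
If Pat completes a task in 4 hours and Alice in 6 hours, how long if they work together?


Pat's rate: 1/4 of the job per hour
Alice's rate: 1/6 of the job per hour
Combined rate: 1/4 + 1/6 = 5/12 per hour
Time = 1 / (5/12) = 12/5 = 2.4 hours

2.4 hours


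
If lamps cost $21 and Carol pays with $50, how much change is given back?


Start with the amount paid:
$50
Subtract the price:
$50 - $21 = $29

$29


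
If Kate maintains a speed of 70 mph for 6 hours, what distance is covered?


Use the formula: distance = speed x time
Speed = 70 mph, Time = 6 hours
70 x 6 = 420 miles

420 miles


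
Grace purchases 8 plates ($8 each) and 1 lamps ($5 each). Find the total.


Cost of plates:
8 x $8 = $64
Cost of lamps:
1 x $5 = $5
Add both:
$64 + $5 = $69

$69


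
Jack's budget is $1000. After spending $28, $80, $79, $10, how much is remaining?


Add up expenses:
$28 + $80 + $79 + $10 = $197
Subtract from budget:
$1000 - $197 = $803

$803


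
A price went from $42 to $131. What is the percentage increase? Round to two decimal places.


Find the absolute change:
|131 - 42| = 89
Divide by original and multiply by 100:
89 / 42 x 100 = 211.9047...% ≈ 211.9%

211.9%


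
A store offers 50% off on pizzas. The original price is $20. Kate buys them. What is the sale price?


Calculate the discount amount:
50% of $20 = $10
Subtract from original:
$20 - $10 = $10

$10


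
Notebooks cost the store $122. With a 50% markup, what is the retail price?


Calculate the markup amount:
50% of $122 = $61
Add to cost:
$122 + $61 = $183

$183


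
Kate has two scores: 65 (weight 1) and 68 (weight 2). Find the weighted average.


Weighted sum:
1 x 65 + 2 x 68 = 201
Total weight:
1 + 2 = 3
Weighted average:
201 / 3 = 67

67


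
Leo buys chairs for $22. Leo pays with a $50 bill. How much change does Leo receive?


Start with the amount paid:
$50
Subtract the price:
$50 - $22 = $28

$28


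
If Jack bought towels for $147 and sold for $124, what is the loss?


Selling price = $124
Cost price = $147
Loss = cost price - selling price:
Loss = $147 - $124 = $23

$23


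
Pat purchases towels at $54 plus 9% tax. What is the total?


Calculate the tax:
9% of $54 = $4.86
Add tax to price:
$54 + $4.86 = $58.86

$58.86


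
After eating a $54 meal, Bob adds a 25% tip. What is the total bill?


Calculate the tip:
25% of $54 = $13.50
Add tip to meal cost:
$54 + $13.50 = $67.50

$67.50


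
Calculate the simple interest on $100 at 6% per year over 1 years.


Use the formula I = P x R x T / 100
P x R x T = 100 x 6 x 1 = 600
I = 600 / 100 = $6

$6


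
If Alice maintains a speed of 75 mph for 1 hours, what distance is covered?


Use the formula: distance = speed x time
Speed = 75 mph, Time = 1 hours
75 x 1 = 75 miles

75 miles


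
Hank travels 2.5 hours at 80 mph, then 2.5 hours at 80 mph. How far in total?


Leg 1 distance:
80 x 2.5 = 200 miles
Leg 2 distance:
80 x 2.5 = 200 miles
Total distance:
200 + 200 = 400 miles

400 miles


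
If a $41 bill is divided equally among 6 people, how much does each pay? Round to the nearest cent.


Total bill: $41
Number of people: 6
Each pays: $41 / 6 = $6.8333... ≈ $6.83

$6.83


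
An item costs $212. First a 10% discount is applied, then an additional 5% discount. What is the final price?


First discount:
10% of $212 = $21.20
Price after first discount:
$212 - $21.20 = $190.80
Second discount:
5% of $190.80 = $9.54
Final price:
$190.80 - $9.54 = $181.26

$181.26


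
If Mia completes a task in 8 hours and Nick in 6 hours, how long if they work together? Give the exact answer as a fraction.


Mia's rate: 1/8 of the job per hour
Nick's rate: 1/6 of the job per hour
Combined rate: 1/8 + 1/6 = 7/24 per hour
Time = 1 / (7/24) = 24/7 hours (≈ 3.43 hours)

24/7 hours


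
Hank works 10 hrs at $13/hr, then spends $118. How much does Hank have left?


Calculate earnings:
10 x $13 = $130
Subtract spending:
$130 - $118 = $12

$12


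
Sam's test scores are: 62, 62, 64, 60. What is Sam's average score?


Add the scores:
62 + 62 + 64 + 60 = 248
Divide by the number of tests:
248 / 4 = 62

62


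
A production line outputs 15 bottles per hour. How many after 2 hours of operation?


Production rate: 15 bottles per hour
Time: 2 hours
Total: 15 x 2 = 30 bottles

30 bottles


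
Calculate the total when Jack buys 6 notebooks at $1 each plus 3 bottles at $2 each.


Cost of notebooks:
6 x $1 = $6
Cost of bottles:
3 x $2 = $6
Add both:
$6 + $6 = $12

$12


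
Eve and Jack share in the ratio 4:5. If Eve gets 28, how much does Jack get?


Find the multiplier:
28 / 4 = 7
Apply to Jack's share:
5 x 7 = 35

35


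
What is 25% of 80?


Convert percentage to decimal:
25% = 0.25
Multiply:
80 x 0.25 = 20

20


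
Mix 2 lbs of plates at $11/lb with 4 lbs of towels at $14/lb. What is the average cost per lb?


Cost of plates:
2 x $11 = $22
Cost of towels:
4 x $14 = $56
Total cost: $22 + $56 = $78
Total weight: 6 lbs
Average: $78 / 6 = $13/lb

$13/lb


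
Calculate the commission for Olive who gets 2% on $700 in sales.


Convert rate to decimal:
2% = 0.02
Multiply by sales:
$700 x 0.02 = $14

$14


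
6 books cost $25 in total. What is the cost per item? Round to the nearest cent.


Total cost: $25
Number of items: 6
Unit price: $25 / 6 = $4.1666... ≈ $4.17

$4.17


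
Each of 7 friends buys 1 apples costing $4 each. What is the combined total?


Cost per person:
1 x $4 = $4
Group total:
7 x $4 = $28

$28


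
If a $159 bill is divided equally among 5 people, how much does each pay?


Total bill: $159
Number of people: 5
Each pays: $159 / 5 = $31.80

$31.80


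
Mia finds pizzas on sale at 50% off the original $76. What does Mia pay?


Calculate the discount amount:
50% of $76 = $38
Subtract from original:
$76 - $38 = $38

$38


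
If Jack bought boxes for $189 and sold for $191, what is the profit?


Selling price = $191
Cost price = $189
Profit = selling price - cost price:
Profit = $191 - $189 = $2

$2


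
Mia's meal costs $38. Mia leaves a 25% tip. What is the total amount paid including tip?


Calculate the tip:
25% of $38 = $9.50
Add tip to meal cost:
$38 + $9.50 = $47.50

$47.50


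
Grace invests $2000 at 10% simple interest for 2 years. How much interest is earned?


Use the formula I = P x R x T / 100
P x R x T = 2000 x 10 x 2 = 40000
I = 40000 / 100 = $400

$400


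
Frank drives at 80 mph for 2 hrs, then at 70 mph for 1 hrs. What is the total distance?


Leg 1 distance:
80 x 2 = 160 miles
Leg 2 distance:
70 x 1 = 70 miles
Total distance:
160 + 70 = 230 miles

230 miles


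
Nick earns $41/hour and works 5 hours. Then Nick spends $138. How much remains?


Calculate earnings:
5 x $41 = $205
Subtract spending:
$205 - $138 = $67

$67


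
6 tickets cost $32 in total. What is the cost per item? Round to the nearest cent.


Total cost: $32
Number of items: 6
Unit price: $32 / 6 = $5.3333... ≈ $5.33

$5.33


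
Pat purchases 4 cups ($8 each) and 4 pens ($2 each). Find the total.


Cost of cups:
4 x $8 = $32
Cost of pens:
4 x $2 = $8
Add both:
$32 + $8 = $40

$40


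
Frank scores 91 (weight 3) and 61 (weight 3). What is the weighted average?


Weighted sum:
3 x 91 + 3 x 61 = 456
Total weight:
3 + 3 = 6
Weighted average:
456 / 6 = 76

76


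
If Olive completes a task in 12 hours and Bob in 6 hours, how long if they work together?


Olive's rate: 1/12 of the job per hour
Bob's rate: 1/6 of the job per hour
Combined rate: 1/12 + 1/6 = 1/4 per hour
Time = 1 / (1/4) = 4 hours

4 hours


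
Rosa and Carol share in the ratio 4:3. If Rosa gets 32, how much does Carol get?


Find the multiplier:
32 / 4 = 8
Apply to Carol's share:
3 x 8 = 24

24


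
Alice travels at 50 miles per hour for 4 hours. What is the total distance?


Use the formula: distance = speed x time
Speed = 50 mph, Time = 4 hours
50 x 4 = 200 miles

200 miles


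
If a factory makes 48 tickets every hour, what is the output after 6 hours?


Production rate: 48 tickets per hour
Time: 6 hours
Total: 48 x 6 = 288 tickets

288 tickets


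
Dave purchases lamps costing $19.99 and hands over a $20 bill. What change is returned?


Start with the amount paid:
$20
Subtract the price:
$20 - $19.99 = $0.01

$0.01


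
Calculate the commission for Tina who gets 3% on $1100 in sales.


Convert rate to decimal:
3% = 0.03
Multiply by sales:
$1100 x 0.03 = $33

$33


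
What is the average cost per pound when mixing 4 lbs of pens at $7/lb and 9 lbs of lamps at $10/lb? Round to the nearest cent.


Cost of pens:
4 x $7 = $28
Cost of lamps:
9 x $10 = $90
Total cost: $28 + $90 = $118
Total weight: 13 lbs
Average: $118 / 13 = $9.0769... ≈ $9.08/lb

$9.08/lb


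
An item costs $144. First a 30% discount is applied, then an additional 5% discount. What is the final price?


First discount:
30% of $144 = $43.20
Price after first discount:
$144 - $43.20 = $100.80
Second discount:
5% of $100.80 = $5.04
Final price:
$100.80 - $5.04 = $95.76

$95.76


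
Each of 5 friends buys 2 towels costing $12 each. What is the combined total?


Cost per person:
2 x $12 = $24
Group total:
5 x $24 = $120

$120


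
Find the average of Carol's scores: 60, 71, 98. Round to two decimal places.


Add the scores:
60 + 71 + 98 = 229
Divide by the number of tests:
229 / 3 = 76.3333... ≈ 76.33

76.33


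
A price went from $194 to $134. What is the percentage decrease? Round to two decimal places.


Find the absolute change:
|134 - 194| = 60
Divide by original and multiply by 100:
60 / 194 x 100 = 30.9278...% ≈ 30.93%

30.93%


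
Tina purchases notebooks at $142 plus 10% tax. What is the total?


Calculate the tax:
10% of $142 = $14.20
Add tax to price:
$142 + $14.20 = $156.20

$156.20


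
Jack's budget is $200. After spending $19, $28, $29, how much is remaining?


Add up expenses:
$19 + $28 + $29 = $76
Subtract from budget:
$200 - $76 = $124

$124


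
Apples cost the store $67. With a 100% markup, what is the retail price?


Calculate the markup amount:
100% of $67 = $67
Add to cost:
$67 + $67 = $134

$134


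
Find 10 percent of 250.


Convert percentage to decimal:
10% = 0.1
Multiply:
250 x 0.1 = 25

25


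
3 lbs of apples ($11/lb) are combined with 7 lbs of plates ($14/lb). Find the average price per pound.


Cost of apples:
3 x $11 = $33
Cost of plates:
7 x $14 = $98
Total cost: $33 + $98 = $131
Total weight: 10 lbs
Average: $131 / 10 = $13.10/lb

$13.10/lb


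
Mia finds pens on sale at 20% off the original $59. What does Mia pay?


Calculate the discount amount:
20% of $59 = $11.80
Subtract from original:
$59 - $11.80 = $47.20

$47.20


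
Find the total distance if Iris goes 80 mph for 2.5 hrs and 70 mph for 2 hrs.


Leg 1 distance:
80 x 2.5 = 200 miles
Leg 2 distance:
70 x 2 = 140 miles
Total distance:
200 + 140 = 340 miles

340 miles


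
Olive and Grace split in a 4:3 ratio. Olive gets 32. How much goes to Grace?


Find the multiplier:
32 / 4 = 8
Apply to Grace's share:
3 x 8 = 24

24


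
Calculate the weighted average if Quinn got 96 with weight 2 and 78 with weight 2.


Weighted sum:
2 x 96 + 2 x 78 = 348
Total weight:
2 + 2 = 4
Weighted average:
348 / 4 = 87

87


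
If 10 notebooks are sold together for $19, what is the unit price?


Total cost: $19
Number of items: 10
Unit price: $19 / 10 = $1.90

$1.90


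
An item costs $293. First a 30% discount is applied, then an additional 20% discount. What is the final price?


First discount:
30% of $293 = $87.90
Price after first discount:
$293 - $87.90 = $205.10
Second discount:
20% of $205.10 = $41.02
Final price:
$205.10 - $41.02 = $164.08

$164.08


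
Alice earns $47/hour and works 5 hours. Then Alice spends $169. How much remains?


Calculate earnings:
5 x $47 = $235
Subtract spending:
$235 - $169 = $66

$66


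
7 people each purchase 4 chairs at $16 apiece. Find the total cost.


Cost per person:
4 x $16 = $64
Group total:
7 x $64 = $448

$448


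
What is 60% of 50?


Convert percentage to decimal:
60% = 0.6
Multiply:
50 x 0.6 = 30

30


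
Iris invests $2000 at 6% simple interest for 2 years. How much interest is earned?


Use the formula I = P x R x T / 100
P x R x T = 2000 x 6 x 2 = 24000
I = 24000 / 100 = $240

$240


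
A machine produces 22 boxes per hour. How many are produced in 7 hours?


Production rate: 22 boxes per hour
Time: 7 hours
Total: 22 x 7 = 154 boxes

154 boxes


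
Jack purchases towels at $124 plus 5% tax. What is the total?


Calculate the tax:
5% of $124 = $6.20
Add tax to price:
$124 + $6.20 = $130.20

$130.20


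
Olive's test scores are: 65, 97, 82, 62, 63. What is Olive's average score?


Add the scores:
65 + 97 + 82 + 62 + 63 = 369
Divide by the number of tests:
369 / 5 = 73.8

73.8


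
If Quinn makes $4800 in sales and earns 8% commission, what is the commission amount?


Convert rate to decimal:
8% = 0.08
Multiply by sales:
$4800 x 0.08 = $384

$384


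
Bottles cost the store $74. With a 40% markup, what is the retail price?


Calculate the markup amount:
40% of $74 = $29.60
Add to cost:
$74 + $29.60 = $103.60

$103.60


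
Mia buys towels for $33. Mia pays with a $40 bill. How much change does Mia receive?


Start with the amount paid:
$40
Subtract the price:
$40 - $33 = $7

$7


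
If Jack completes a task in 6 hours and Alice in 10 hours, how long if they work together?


Jack's rate: 1/6 of the job per hour
Alice's rate: 1/10 of the job per hour
Combined rate: 1/6 + 1/10 = 4/15 per hour
Time = 1 / (4/15) = 15/4 = 3.75 hours

3.75 hours


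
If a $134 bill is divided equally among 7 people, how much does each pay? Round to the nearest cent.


Total bill: $134
Number of people: 7
Each pays: $134 / 7 = $19.1428... ≈ $19.14

$19.14


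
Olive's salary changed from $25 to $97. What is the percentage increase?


Find the absolute change:
|97 - 25| = 72
Divide by original and multiply by 100:
72 / 25 x 100 = 288%

288%


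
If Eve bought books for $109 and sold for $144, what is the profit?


Selling price = $144
Cost price = $109
Profit = selling price - cost price:
Profit = $144 - $109 = $35

$35


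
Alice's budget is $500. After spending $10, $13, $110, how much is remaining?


Add up expenses:
$10 + $13 + $110 = $133
Subtract from budget:
$500 - $133 = $367

$367


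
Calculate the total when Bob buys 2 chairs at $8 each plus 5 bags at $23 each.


Cost of chairs:
2 x $8 = $16
Cost of bags:
5 x $23 = $115
Add both:
$16 + $115 = $131

$131


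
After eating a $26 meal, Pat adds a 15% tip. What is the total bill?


Calculate the tip:
15% of $26 = $3.90
Add tip to meal cost:
$26 + $3.90 = $29.90

$29.90


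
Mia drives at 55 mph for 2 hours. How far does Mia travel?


Use the formula: distance = speed x time
Speed = 55 mph, Time = 2 hours
55 x 2 = 110 miles

110 miles


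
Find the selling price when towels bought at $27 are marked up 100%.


Calculate the markup amount:
100% of $27 = $27
Add to cost:
$27 + $27 = $54

$54


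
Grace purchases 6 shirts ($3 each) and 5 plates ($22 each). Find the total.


Cost of shirts:
6 x $3 = $18
Cost of plates:
5 x $22 = $110
Add both:
$18 + $110 = $128

$128


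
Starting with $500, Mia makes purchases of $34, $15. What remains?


Add up expenses:
$34 + $15 = $49
Subtract from budget:
$500 - $49 = $451

$451


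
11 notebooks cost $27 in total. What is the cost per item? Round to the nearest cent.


Total cost: $27
Number of items: 11
Unit price: $27 / 11 = $2.4545... ≈ $2.45

$2.45


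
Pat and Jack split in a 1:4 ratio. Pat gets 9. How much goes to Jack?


Find the multiplier:
9 / 1 = 9
Apply to Jack's share:
4 x 9 = 36

36


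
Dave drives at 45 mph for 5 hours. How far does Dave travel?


Use the formula: distance = speed x time
Speed = 45 mph, Time = 5 hours
45 x 5 = 225 miles

225 miles


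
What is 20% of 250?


Convert percentage to decimal:
20% = 0.2
Multiply:
250 x 0.2 = 50

50


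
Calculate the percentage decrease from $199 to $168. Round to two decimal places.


Find the absolute change:
|168 - 199| = 31
Divide by original and multiply by 100:
31 / 199 x 100 = 15.5778...% ≈ 15.58%

15.58%


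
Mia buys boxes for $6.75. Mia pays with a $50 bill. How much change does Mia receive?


Start with the amount paid:
$50
Subtract the price:
$50 - $6.75 = $43.25

$43.25


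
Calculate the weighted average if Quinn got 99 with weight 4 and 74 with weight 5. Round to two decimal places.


Weighted sum:
4 x 99 + 5 x 74 = 766
Total weight:
4 + 5 = 9
Weighted average:
766 / 9 = 85.1111... ≈ 85.11

85.11


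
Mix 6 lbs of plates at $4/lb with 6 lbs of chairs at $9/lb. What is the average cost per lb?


Cost of plates:
6 x $4 = $24
Cost of chairs:
6 x $9 = $54
Total cost: $24 + $54 = $78
Total weight: 12 lbs
Average: $78 / 12 = $6.50/lb

$6.50/lb


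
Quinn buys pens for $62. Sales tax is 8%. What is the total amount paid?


Calculate the tax:
8% of $62 = $4.96
Add tax to price:
$62 + $4.96 = $66.96

$66.96


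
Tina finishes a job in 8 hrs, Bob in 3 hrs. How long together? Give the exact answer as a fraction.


Tina's rate: 1/8 of the job per hour
Bob's rate: 1/3 of the job per hour
Combined rate: 1/8 + 1/3 = 11/24 per hour
Time = 1 / (11/24) = 24/11 hours (≈ 2.18 hours)

24/11 hours


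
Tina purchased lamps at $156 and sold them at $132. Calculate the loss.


Selling price = $132
Cost price = $156
Loss = cost price - selling price:
Loss = $156 - $132 = $24

$24


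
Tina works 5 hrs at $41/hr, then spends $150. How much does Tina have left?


Calculate earnings:
5 x $41 = $205
Subtract spending:
$205 - $150 = $55

$55


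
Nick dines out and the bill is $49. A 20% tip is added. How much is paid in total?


Calculate the tip:
20% of $49 = $9.80
Add tip to meal cost:
$49 + $9.80 = $58.80

$58.80


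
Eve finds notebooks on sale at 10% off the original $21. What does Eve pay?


Calculate the discount amount:
10% of $21 = $2.10
Subtract from original:
$21 - $2.10 = $18.90

$18.90


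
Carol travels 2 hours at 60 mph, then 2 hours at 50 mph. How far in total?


Leg 1 distance:
60 x 2 = 120 miles
Leg 2 distance:
50 x 2 = 100 miles
Total distance:
120 + 100 = 220 miles

220 miles


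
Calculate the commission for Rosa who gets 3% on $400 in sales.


Convert rate to decimal:
3% = 0.03
Multiply by sales:
$400 x 0.03 = $12

$12


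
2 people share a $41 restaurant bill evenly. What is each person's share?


Total bill: $41
Number of people: 2
Each pays: $41 / 2 = $20.50

$20.50


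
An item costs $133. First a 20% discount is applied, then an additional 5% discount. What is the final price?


First discount:
20% of $133 = $26.60
Price after first discount:
$133 - $26.60 = $106.40
Second discount:
5% of $106.40 = $5.32
Final price:
$106.40 - $5.32 = $101.08

$101.08


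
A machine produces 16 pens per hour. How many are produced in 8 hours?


Production rate: 16 pens per hour
Time: 8 hours
Total: 16 x 8 = 128 pens

128 pens


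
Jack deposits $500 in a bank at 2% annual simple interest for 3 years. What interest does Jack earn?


Use the formula I = P x R x T / 100
P x R x T = 500 x 2 x 3 = 3000
I = 3000 / 100 = $30

$30


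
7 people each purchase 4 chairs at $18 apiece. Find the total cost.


Cost per person:
4 x $18 = $72
Group total:
7 x $72 = $504

$504


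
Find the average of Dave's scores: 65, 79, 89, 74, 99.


Add the scores:
65 + 79 + 89 + 74 + 99 = 406
Divide by the number of tests:
406 / 5 = 81.2

81.2


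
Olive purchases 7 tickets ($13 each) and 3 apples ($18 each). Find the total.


Cost of tickets:
7 x $13 = $91
Cost of apples:
3 x $18 = $54
Add both:
$91 + $54 = $145

$145


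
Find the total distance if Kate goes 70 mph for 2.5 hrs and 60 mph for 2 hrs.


Leg 1 distance:
70 x 2.5 = 175 miles
Leg 2 distance:
60 x 2 = 120 miles
Total distance:
175 + 120 = 295 miles

295 miles
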